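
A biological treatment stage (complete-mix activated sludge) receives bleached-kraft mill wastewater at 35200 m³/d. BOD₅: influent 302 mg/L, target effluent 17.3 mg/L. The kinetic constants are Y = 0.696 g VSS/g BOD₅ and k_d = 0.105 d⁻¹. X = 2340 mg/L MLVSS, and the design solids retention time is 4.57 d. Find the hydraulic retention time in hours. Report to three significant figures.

τ ≈ 6.28 h

Steady-state biomass mass balance: V·X·(1 + k_d·θ_c) = Y·Q·(S₀ − S)·θ_c, so V = 0.696 × 35200 × (302 − 17.3) × 4.57 / [2340 × (1 + 0.105 × 4.57)] = 3.19×10^7 / 3463 = 9205 m³.
Hydraulic retention time τ = V/Q = 9205 / 35200 = 0.2615 d = 6.276 h.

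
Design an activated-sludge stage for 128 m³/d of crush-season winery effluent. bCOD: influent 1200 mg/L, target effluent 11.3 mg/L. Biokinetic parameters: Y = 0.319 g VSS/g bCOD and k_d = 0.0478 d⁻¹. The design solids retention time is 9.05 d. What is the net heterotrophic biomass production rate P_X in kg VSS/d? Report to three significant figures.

P_X ≈ 33.9 kg VSS/d

Observed yield with endogenous decay: Y_obs = Y / (1 + k_d·θ_c) = 0.319 / (1 + 0.0478 × 9.05) = 0.319 / 1.433 = 0.2227 g VSS/g bCOD.
Q·(S₀ − S) = 128 × (1200 − 11.3) × 10⁻³ = 152.2 kg/d removed.
P_X = Y_obs · Q(S₀ − S) = 0.2227 × 152.2 = 33.88 kg VSS/d.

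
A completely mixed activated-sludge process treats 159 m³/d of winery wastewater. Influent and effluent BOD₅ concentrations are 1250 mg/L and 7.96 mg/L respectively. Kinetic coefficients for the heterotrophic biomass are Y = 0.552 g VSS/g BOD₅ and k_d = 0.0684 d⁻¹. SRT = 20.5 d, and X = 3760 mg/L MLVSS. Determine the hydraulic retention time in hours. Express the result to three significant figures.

Steady-state biomass mass balance: V·X·(1 + k_d·θ_c) = Y·Q·(S₀ − S)·θ_c, so V = 0.552 × 159 × (1250 − 7.96) × 20.5 / [3760 × (1 + 0.0684 × 20.5)] = 2.23×10^6 / 9032 = 247.4 m³.
τ = V/Q = 247.4/159 = 1.556 d, or 37.35 h.

τ ≈ 37.3 h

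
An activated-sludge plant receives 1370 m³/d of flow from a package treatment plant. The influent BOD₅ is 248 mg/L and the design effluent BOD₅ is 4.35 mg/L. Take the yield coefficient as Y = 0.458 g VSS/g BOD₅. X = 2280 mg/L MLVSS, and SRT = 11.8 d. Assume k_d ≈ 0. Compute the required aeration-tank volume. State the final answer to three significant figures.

With k_d = 0 the design equation reduces to V = Y Q (S₀−S) θ_c / X = 0.458 × 1370 × (248 − 4.35) × 11.8 / 2280 = 791.2 m³.

V ≈ 791 m³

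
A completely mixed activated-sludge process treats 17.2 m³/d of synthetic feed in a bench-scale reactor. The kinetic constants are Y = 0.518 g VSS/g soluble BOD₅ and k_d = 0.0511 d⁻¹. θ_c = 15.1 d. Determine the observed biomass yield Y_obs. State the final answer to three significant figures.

Correct the yield for decay: Y_obs = Y/(1 + k_d θ_c) = 0.518 / (1 + 0.0511 × 15.1) = 0.518 / 1.772 = 0.2924.

Y_obs ≈ 0.292 g VSS/g soluble BOD₅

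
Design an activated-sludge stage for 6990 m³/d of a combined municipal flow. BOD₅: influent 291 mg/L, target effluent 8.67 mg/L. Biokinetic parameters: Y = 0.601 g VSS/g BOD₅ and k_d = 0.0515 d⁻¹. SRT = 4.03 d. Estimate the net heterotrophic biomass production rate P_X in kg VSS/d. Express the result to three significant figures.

P_X ≈ 982 kg VSS/d

Observed yield with endogenous decay: Y_obs = Y / (1 + k_d·θ_c) = 0.601 / (1 + 0.0515 × 4.03) = 0.601 / 1.208 = 0.4977 g VSS/g BOD₅.
Mass of BOD₅ removed per day: Q(S₀ − S) = 6990 × 282.3 g/m³ = 1973 kg/d.
Net biomass production P_X = Y_obs × Q·(S₀ − S) = 0.4977 × 1973 = 982.2 kg VSS/d.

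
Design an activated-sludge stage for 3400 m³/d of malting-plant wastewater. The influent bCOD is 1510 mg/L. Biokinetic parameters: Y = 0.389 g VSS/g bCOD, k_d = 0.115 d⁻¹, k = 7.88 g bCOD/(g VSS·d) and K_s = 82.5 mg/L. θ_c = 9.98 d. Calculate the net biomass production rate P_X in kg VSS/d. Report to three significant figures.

P_X ≈ 926 kg VSS/d

From the Monod/SRT balance for a CMAS, S = K_s·(1+k_d θ_c)/[θ_c·(Y k − k_d) − 1] = 82.5 × (1 + 0.115 × 9.98) / [9.98 × (0.389 × 7.88 − 0.115) − 1] = 177.2 / 28.44 = 6.229 mg/L.
Correct the yield for decay: Y_obs = Y/(1 + k_d θ_c) = 0.389 / (1 + 0.115 × 9.98) = 0.389 / 2.148 = 0.1811.
Q·(S₀ − S) = 3400 × (1510 − 6.23) × 10⁻³ = 5113 kg/d removed.
P_X = Y_obs · Q(S₀ − S) = 0.1811 × 5113 = 926.1 kg VSS/d.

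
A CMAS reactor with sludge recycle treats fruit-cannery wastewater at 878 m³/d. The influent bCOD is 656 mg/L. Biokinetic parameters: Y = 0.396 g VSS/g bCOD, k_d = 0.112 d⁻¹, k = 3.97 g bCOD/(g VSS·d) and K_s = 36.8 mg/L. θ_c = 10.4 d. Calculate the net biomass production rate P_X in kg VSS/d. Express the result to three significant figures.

For a completely mixed reactor with recycle the Lawrence–McCarty relation gives S = K_s·(1 + k_d·θ_c) / [θ_c·(Y·k − k_d) − 1] = 36.8 × (1 + 0.112 × 10.4) / [10.4 × (0.396 × 3.97 − 0.112) − 1] = 79.66 / 14.19 = 5.616 mg/L.
Observed yield with endogenous decay: Y_obs = Y / (1 + k_d·θ_c) = 0.396 / (1 + 0.112 × 10.4) = 0.396 / 2.165 = 0.1829 g VSS/g bCOD.
Q·(S₀ − S) = 878 × (656 − 5.62) × 10⁻³ = 571.0 kg/d removed.
P_X = Y_obs · Q(S₀ − S) = 0.1829 × 571.0 = 104.5 kg VSS/d.

P_X ≈ 104 kg VSS/d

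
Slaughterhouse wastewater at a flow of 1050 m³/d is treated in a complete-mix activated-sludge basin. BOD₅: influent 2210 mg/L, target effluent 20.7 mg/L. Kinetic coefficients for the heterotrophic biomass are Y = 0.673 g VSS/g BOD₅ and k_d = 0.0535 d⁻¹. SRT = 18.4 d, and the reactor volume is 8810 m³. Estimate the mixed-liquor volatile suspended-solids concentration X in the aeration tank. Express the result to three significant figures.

X = Y·Q·ΔS·θ_c / [V·(1 + k_d θ_c)] = 0.673 × 1050 × (2210 − 20.7) × 18.4 / [8810 × (1 + 0.0535 × 18.4)] = 1628 mg/L.

X ≈ 1630 mg/L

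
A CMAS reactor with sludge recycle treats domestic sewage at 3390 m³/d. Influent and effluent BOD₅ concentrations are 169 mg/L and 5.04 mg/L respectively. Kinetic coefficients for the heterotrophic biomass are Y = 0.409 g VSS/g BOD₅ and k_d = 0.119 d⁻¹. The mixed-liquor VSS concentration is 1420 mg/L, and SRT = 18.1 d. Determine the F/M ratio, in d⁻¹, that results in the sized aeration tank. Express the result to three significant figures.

F/M ≈ 0.439 d⁻¹

Steady-state biomass mass balance: V·X·(1 + k_d·θ_c) = Y·Q·(S₀ − S)·θ_c, so V = 0.409 × 3390 × (169 − 5.04) × 18.1 / [1420 × (1 + 0.119 × 18.1)] = 4.11×10^6 / 4479 = 918.8 m³.
F/M = applied load / biomass = Q·S₀/(V·X) = 3390 × 169 / (918.8 × 1420) = 0.4391 d⁻¹.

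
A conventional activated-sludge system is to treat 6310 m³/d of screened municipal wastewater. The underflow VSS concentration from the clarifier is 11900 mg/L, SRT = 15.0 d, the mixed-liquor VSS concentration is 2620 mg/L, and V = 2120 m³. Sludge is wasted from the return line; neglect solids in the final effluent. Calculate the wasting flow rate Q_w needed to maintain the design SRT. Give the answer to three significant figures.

Q_w ≈ 31.1 m³/d

Wasting from the return line (neglecting effluent solids): Q_w = V·X / (θ_c·X_r) = 2120 × 2620 / (15.0 × 11900) = 31.12 m³/d.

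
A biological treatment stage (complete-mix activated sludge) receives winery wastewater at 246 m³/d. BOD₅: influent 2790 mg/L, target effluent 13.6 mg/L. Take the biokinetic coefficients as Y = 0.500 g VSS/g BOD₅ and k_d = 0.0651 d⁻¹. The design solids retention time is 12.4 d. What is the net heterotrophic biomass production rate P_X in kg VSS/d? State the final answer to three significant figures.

The observed yield is Y_obs = Y/(1 + k_d·θ_c) = 0.500 / (1 + 0.0651 × 12.4) = 0.500 / 1.807 = 0.2767 g VSS per g BOD₅ removed.
Mass of BOD₅ removed per day: Q(S₀ − S) = 246 × 2776 g/m³ = 683.0 kg/d.
Biomass produced: P_X = Y_obs·Q·ΔS = 0.2767 × 683.0 ≈ 189.0 kg VSS/d.

P_X ≈ 189 kg VSS/d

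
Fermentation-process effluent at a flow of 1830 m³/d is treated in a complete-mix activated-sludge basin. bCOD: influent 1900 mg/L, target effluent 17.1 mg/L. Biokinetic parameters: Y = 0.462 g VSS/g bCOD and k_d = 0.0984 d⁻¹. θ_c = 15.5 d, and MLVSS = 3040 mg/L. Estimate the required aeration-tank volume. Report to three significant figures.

Steady-state biomass mass balance: V·X·(1 + k_d·θ_c) = Y·Q·(S₀ − S)·θ_c, so V = 0.462 × 1830 × (1900 − 17.1) × 15.5 / [3040 × (1 + 0.0984 × 15.5)] = 2.47×10^7 / 7677 = 3214 m³.

V ≈ 3210 m³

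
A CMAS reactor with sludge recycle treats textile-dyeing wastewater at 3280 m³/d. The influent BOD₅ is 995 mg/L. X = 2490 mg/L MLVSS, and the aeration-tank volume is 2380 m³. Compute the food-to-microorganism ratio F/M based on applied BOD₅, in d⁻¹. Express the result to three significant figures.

F/M ≈ 0.551 d⁻¹

F/M = Q·S₀ / (V·X) = 3280 × 995 / (2380 × 2490) = 0.5507 g BOD₅·(g VSS·d)⁻¹.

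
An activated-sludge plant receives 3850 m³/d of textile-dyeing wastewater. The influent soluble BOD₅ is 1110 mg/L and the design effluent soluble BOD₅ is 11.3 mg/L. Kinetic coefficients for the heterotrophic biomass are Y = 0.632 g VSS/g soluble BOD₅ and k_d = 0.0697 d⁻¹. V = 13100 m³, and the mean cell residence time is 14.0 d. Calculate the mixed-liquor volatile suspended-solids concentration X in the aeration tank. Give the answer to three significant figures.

X ≈ 1450 mg/L

From V·X·(1 + k_d·θ_c) = Y·Q·(S₀ − S)·θ_c: X = 0.632 × 3850 × (1110 − 11.3) × 14.0 / [13100 × (1 + 0.0697 × 14.0)] = 1446 mg/L.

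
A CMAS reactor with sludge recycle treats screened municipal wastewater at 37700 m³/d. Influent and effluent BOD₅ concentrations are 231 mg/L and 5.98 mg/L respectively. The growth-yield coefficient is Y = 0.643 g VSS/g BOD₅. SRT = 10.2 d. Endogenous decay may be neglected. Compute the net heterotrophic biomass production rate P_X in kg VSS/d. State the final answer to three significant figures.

Since k_d ≈ 0, Y_obs = Y = 0.643 g VSS/g BOD₅.
ΔS = 231 − 5.98 = 225.0 mg/L, so the substrate removal rate is 37700 × 225.0/1000 = 8483 kg BOD₅/d.
So the net sludge growth is P_X = 0.6430 × 8483 = 5455 kg VSS/d.

P_X ≈ 5450 kg VSS/d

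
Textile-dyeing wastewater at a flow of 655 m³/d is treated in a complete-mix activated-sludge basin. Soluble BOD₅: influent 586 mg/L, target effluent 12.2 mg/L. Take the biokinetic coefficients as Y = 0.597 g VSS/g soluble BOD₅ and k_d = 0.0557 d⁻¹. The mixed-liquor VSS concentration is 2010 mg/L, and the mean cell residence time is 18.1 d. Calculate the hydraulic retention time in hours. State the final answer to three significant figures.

τ ≈ 36.9 h

Steady-state biomass mass balance: V·X·(1 + k_d·θ_c) = Y·Q·(S₀ − S)·θ_c, so V = 0.597 × 655 × (586 − 12.2) × 18.1 / [2010 × (1 + 0.0557 × 18.1)] = 4.06×10^6 / 4036 = 1006 m³.
τ = V/Q = 1006/655 = 1.536 d, or 36.87 h.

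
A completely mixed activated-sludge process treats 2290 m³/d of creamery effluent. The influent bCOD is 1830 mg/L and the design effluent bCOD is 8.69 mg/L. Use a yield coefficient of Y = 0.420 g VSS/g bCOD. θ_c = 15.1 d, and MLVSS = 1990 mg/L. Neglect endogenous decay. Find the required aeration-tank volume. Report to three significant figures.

Biomass mass balance (decay neglected): V·X = Y·Q·(S₀ − S)·θ_c, so V = 0.420 × 2290 × (1830 − 8.69) × 15.1 / 1990 = 13292 m³.

V ≈ 13300 m³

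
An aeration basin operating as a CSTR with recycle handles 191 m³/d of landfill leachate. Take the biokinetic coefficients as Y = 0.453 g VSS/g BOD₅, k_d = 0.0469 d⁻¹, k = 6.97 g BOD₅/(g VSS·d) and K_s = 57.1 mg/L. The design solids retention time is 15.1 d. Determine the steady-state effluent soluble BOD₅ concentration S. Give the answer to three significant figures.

S ≈ 2.12 mg/L

For a completely mixed reactor with recycle the Lawrence–McCarty relation gives S = K_s·(1 + k_d·θ_c) / [θ_c·(Y·k − k_d) − 1] = 57.1 × (1 + 0.0469 × 15.1) / [15.1 × (0.453 × 6.97 − 0.0469) − 1] = 97.54 / 45.97 = 2.122 mg/L.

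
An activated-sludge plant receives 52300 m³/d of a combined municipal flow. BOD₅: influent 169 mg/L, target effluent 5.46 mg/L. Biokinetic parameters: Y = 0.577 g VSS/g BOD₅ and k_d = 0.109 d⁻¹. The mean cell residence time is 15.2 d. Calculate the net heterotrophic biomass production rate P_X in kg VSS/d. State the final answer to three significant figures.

P_X ≈ 1860 kg VSS/d

The observed yield is Y_obs = Y/(1 + k_d·θ_c) = 0.577 / (1 + 0.109 × 15.2) = 0.577 / 2.657 = 0.2172 g VSS per g BOD₅ removed.
Q·(S₀ − S) = 52300 × (169 − 5.46) × 10⁻³ = 8553 kg/d removed.
Biomass produced: P_X = Y_obs·Q·ΔS = 0.2172 × 8553 ≈ 1858 kg VSS/d.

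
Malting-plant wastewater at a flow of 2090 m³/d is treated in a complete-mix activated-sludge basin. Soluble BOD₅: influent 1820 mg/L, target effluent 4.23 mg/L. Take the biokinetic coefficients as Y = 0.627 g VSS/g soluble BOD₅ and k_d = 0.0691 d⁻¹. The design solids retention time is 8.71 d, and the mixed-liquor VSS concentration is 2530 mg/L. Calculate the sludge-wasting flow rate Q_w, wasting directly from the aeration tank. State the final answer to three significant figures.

Steady-state biomass mass balance: V·X·(1 + k_d·θ_c) = Y·Q·(S₀ − S)·θ_c, so V = 0.627 × 2090 × (1820 − 4.23) × 8.71 / [2530 × (1 + 0.0691 × 8.71)] = 2.07×10^7 / 4053 = 5114 m³.
Wasting from the aeration tank: Q_w = V / θ_c = 5114 / 8.71 = 587.1 m³/d.

Q_w ≈ 587 m³/d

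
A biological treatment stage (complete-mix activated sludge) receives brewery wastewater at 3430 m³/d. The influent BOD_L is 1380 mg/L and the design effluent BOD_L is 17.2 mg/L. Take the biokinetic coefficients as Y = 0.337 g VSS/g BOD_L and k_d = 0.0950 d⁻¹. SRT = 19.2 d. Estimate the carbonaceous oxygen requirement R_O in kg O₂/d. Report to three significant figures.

Correct the yield for decay: Y_obs = Y/(1 + k_d θ_c) = 0.337 / (1 + 0.0950 × 19.2) = 0.337 / 2.824 = 0.1193.
Mass of BOD_L removed per day: Q(S₀ − S) = 3430 × 1363 g/m³ = 4674 kg/d.
Net sludge production P_X = 0.1193 × 4674 = 557.8 kg VSS/d.
Carbonaceous O₂ demand = substrate oxidised − cell-mass equivalent = 4674 − 1.42 × 557.8 = 3882 kg O₂/d.

R_O ≈ 3880 kg O₂/d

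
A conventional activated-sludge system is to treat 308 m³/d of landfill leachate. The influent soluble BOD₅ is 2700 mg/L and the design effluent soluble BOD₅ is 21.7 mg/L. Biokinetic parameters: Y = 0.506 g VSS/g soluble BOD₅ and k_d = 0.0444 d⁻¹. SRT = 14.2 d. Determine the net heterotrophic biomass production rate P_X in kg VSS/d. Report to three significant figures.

Y_obs = Y / (1 + k_d θ_c) = 0.506 / (1 + 0.0444 × 14.2) = 0.506 / 1.630 = 0.3103.
Substrate removed = Q·(S₀ − S) = 308 m³/d × (2700 − 21.7) g/m³ = 8.25×10^5 g/d = 824.9 kg/d.
Biomass produced: P_X = Y_obs·Q·ΔS = 0.3103 × 824.9 ≈ 256.0 kg VSS/d.

P_X ≈ 256 kg VSS/d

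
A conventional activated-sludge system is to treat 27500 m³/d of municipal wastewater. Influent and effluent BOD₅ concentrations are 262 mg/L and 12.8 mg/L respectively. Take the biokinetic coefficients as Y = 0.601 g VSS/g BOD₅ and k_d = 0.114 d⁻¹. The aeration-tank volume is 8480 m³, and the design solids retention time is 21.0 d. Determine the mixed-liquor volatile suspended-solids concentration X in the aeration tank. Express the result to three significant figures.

X ≈ 3010 mg/L

From V·X·(1 + k_d·θ_c) = Y·Q·(S₀ − S)·θ_c: X = 0.601 × 27500 × (262 − 12.8) × 21.0 / [8480 × (1 + 0.114 × 21.0)] = 3005 mg/L.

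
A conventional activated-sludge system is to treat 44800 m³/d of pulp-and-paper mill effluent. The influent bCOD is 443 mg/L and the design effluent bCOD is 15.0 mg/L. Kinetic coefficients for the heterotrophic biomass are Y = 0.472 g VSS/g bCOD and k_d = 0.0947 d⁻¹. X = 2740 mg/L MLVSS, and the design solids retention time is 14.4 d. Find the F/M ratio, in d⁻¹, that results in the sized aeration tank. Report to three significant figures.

Rearranging the biomass balance for a CMAS with decay, V = Y·Q·ΔS·θ_c / [X·(1+k_d θ_c)] = 0.472 × 44800 × (443 − 15.0) × 14.4 / [2740 × (1 + 0.0947 × 14.4)] = 1.3×10^8 / 6476 = 20123 m³.
Food-to-microorganism ratio F/M = Q S₀ / (V X) = 44800 × 443 / (20123 × 2740) = 0.3600 d⁻¹.

F/M ≈ 0.360 d⁻¹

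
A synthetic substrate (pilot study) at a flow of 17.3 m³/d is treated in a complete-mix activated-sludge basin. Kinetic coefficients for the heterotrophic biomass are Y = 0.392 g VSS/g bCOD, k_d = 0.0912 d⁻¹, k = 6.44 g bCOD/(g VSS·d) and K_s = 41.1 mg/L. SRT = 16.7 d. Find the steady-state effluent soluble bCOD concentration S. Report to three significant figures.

From the Monod/SRT balance for a CMAS, S = K_s·(1+k_d θ_c)/[θ_c·(Y k − k_d) − 1] = 41.1 × (1 + 0.0912 × 16.7) / [16.7 × (0.392 × 6.44 − 0.0912) − 1] = 103.7 / 39.64 = 2.616 mg/L.

S ≈ 2.62 mg/L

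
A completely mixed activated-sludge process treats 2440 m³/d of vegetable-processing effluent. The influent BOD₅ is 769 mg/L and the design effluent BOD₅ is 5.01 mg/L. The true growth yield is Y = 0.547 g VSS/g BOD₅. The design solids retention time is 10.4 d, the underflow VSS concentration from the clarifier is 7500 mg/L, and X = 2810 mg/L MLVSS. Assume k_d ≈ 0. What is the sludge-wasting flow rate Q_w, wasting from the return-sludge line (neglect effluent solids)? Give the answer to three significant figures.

Q_w ≈ 136 m³/d

V·X = Y·Q·ΔS·θ_c gives V = 0.547 × 2440 × (769 − 5.01) × 10.4 / 2810 = 3774 m³.
Wasting from the return line (neglecting effluent solids): Q_w = V·X / (θ_c·X_r) = 3774 × 2810 / (10.4 × 7500) = 136.0 m³/d.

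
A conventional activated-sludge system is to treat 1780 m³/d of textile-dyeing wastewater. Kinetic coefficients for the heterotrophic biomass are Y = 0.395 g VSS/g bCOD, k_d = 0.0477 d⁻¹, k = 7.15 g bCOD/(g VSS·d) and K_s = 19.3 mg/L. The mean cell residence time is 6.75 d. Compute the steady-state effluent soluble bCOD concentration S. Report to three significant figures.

From the Monod/SRT balance for a CMAS, S = K_s·(1+k_d θ_c)/[θ_c·(Y k − k_d) − 1] = 19.3 × (1 + 0.0477 × 6.75) / [6.75 × (0.395 × 7.15 − 0.0477) − 1] = 25.51 / 17.74 = 1.438 mg/L.

S ≈ 1.44 mg/L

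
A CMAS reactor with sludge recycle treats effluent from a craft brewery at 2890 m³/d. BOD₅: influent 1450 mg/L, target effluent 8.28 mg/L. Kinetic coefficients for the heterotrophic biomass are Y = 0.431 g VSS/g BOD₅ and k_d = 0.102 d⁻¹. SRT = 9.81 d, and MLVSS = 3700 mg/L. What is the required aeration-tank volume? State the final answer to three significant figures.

From the SRT design equation V = Y Q (S₀−S) θ_c / [X (1 + k_d θ_c)] = 0.431 × 2890 × (1450 − 8.28) × 9.81 / [3700 × (1 + 0.102 × 9.81)] = 1.76×10^7 / 7402 = 2380 m³.

V ≈ 2380 m³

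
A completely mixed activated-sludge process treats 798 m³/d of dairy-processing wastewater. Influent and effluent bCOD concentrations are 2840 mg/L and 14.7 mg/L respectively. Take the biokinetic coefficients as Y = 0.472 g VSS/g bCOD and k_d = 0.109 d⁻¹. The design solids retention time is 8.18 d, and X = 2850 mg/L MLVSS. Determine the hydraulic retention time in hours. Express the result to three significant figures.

Rearranging the biomass balance for a CMAS with decay, V = Y·Q·ΔS·θ_c / [X·(1+k_d θ_c)] = 0.472 × 798 × (2840 − 14.7) × 8.18 / [2850 × (1 + 0.109 × 8.18)] = 8.7×10^6 / 5391 = 1615 m³.
HRT = V/Q = 1615 m³ / 798 m³·d⁻¹ = 2.023 d × 24 = 48.56 h.

τ ≈ 48.6 h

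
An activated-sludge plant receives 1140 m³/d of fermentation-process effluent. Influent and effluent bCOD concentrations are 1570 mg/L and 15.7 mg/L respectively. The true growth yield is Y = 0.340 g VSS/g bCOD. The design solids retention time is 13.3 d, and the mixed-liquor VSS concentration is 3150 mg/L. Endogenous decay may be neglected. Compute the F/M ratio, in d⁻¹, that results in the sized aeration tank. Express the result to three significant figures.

F/M ≈ 0.223 d⁻¹

With k_d = 0 the design equation reduces to V = Y Q (S₀−S) θ_c / X = 0.340 × 1140 × (1570 − 15.7) × 13.3 / 3150 = 2544 m³.
F/M = applied load / biomass = Q·S₀/(V·X) = 1140 × 1570 / (2544 × 3150) = 0.2234 d⁻¹.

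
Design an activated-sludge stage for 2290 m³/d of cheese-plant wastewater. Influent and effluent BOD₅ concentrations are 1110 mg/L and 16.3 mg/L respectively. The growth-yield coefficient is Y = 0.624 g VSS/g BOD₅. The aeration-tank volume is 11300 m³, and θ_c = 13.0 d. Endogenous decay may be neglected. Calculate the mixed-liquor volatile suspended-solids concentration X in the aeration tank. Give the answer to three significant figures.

X ≈ 1800 mg/L

From V·X = Y·Q·(S₀ − S)·θ_c (decay neglected): X = 0.624 × 2290 × (1110 − 16.3) × 13.0 / 11300 = 1798 mg/L.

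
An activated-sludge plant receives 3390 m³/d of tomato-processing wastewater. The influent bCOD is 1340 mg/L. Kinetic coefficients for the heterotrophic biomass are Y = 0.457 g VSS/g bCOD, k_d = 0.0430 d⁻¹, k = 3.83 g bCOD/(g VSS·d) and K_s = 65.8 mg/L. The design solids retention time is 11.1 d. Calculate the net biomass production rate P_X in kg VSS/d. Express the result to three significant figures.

For a completely mixed reactor with recycle the Lawrence–McCarty relation gives S = K_s·(1 + k_d·θ_c) / [θ_c·(Y·k − k_d) − 1] = 65.8 × (1 + 0.0430 × 11.1) / [11.1 × (0.457 × 3.83 − 0.0430) − 1] = 97.21 / 17.95 = 5.415 mg/L.
The observed yield is Y_obs = Y/(1 + k_d·θ_c) = 0.457 / (1 + 0.0430 × 11.1) = 0.457 / 1.477 = 0.3093 g VSS per g bCOD removed.
ΔS = 1340 − 5.42 = 1335 mg/L, so the substrate removal rate is 3390 × 1335/1000 = 4524 kg bCOD/d.
So the net sludge growth is P_X = 0.3093 × 4524 = 1400 kg VSS/d.

P_X ≈ 1400 kg VSS/d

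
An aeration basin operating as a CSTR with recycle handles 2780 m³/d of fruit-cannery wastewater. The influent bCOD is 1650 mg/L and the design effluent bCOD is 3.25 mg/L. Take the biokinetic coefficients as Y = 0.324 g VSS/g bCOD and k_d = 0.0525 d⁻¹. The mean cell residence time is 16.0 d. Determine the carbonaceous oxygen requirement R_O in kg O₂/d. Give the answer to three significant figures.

The observed yield is Y_obs = Y/(1 + k_d·θ_c) = 0.324 / (1 + 0.0525 × 16.0) = 0.324 / 1.840 = 0.1761 g VSS per g bCOD removed.
ΔS = 1650 − 3.25 = 1647 mg/L, so the substrate removal rate is 2780 × 1647/1000 = 4578 kg bCOD/d.
Biomass synthesised: P_X = Y_obs × 4578 = 806.1 kg VSS/d.
Carbonaceous O₂ demand = substrate oxidised − cell-mass equivalent = 4578 − 1.42 × 806.1 = 3433 kg O₂/d.

R_O ≈ 3430 kg O₂/d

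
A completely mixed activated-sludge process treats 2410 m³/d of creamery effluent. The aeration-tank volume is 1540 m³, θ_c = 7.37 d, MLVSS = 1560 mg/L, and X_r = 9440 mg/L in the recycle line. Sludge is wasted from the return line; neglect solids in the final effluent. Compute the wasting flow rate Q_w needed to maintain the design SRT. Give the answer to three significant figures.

Wasting from the return line (neglecting effluent solids): Q_w = V·X / (θ_c·X_r) = 1540 × 1560 / (7.37 × 9440) = 34.53 m³/d.

Q_w ≈ 34.5 m³/d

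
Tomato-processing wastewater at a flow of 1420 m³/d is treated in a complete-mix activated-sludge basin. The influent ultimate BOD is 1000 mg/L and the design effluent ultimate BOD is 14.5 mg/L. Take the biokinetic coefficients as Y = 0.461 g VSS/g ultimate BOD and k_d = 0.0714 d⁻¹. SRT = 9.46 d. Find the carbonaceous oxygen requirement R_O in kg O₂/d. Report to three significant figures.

R_O ≈ 853 kg O₂/d

Y_obs = Y / (1 + k_d θ_c) = 0.461 / (1 + 0.0714 × 9.46) = 0.461 / 1.675 = 0.2752.
Substrate removed = Q·(S₀ − S) = 1420 m³/d × (1000 − 14.5) g/m³ = 1.4×10^6 g/d = 1399 kg/d.
P_X = Y_obs·Q·(S₀ − S) = 0.2752 × 1399 = 385.0 kg VSS/d.
R_O = Q·(S₀ − S) − 1.42·P_X = 1399 − 1.42 × 385.0 = 852.6 kg O₂/d.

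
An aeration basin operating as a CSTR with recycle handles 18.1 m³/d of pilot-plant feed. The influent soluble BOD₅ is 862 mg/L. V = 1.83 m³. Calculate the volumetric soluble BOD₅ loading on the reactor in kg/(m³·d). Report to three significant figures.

L_v = Q S₀ / V = 18.1 × 862 × 10⁻³ / 1.830 = 8.526 kg/(m³·d).

L_v ≈ 8.53 kg soluble BOD₅/(m³·d)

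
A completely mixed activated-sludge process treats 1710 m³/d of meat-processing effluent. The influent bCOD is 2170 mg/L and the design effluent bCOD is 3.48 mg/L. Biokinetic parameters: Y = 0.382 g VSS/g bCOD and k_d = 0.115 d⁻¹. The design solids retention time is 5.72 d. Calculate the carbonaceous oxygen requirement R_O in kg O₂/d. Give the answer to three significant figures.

Y_obs = Y / (1 + k_d θ_c) = 0.382 / (1 + 0.115 × 5.72) = 0.382 / 1.658 = 0.2304.
Q·(S₀ − S) = 1710 × (2170 − 3.48) × 10⁻³ = 3705 kg/d removed.
P_X = Y_obs·Q·(S₀ − S) = 0.2304 × 3705 = 853.7 kg VSS/d.
R_O = Q·(S₀ − S) − 1.42·P_X = 3705 − 1.42 × 853.7 = 2493 kg O₂/d.

R_O ≈ 2490 kg O₂/d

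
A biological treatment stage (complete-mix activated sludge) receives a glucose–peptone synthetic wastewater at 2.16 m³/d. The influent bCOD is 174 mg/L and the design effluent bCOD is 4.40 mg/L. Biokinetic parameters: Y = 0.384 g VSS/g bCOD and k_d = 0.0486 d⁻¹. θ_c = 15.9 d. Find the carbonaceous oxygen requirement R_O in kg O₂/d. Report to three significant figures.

Y_obs = Y / (1 + k_d θ_c) = 0.384 / (1 + 0.0486 × 15.9) = 0.384 / 1.773 = 0.2166.
Mass of bCOD removed per day: Q(S₀ − S) = 2.16 × 169.6 g/m³ = 0.3663 kg/d.
Biomass synthesised: P_X = Y_obs × 0.3663 = 0.07935 kg VSS/d.
R_O = Q·ΔS − 1.42 P_X = 0.3663 − 0.1127 = 0.2537 kg O₂/d.

R_O ≈ 0.254 kg O₂/d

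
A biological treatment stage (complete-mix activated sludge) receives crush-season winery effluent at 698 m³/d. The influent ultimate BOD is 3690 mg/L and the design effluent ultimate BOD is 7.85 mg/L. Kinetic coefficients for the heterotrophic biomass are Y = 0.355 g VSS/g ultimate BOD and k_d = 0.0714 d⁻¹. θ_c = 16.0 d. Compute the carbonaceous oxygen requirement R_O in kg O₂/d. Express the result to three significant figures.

Observed yield with endogenous decay: Y_obs = Y / (1 + k_d·θ_c) = 0.355 / (1 + 0.0714 × 16.0) = 0.355 / 2.142 = 0.1657 g VSS/g ultimate BOD.
Q·(S₀ − S) = 698 × (3690 − 7.85) × 10⁻³ = 2570 kg/d removed.
Net sludge production P_X = 0.1657 × 2570 = 425.9 kg VSS/d.
R_O = Q·(S₀ − S) − 1.42·P_X = 2570 − 1.42 × 425.9 = 1965 kg O₂/d.

R_O ≈ 1970 kg O₂/d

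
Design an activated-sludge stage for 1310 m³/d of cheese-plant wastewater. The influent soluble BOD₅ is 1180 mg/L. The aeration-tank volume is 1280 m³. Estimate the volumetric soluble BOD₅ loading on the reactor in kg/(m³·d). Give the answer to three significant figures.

L_v ≈ 1.21 kg soluble BOD₅/(m³·d)

Volumetric loading L_v = Q·S₀ / V = 1310 × 1180 g/m³ / 1280 m³ = 1208 g/(m³·d) = 1.208 kg soluble BOD₅/(m³·d).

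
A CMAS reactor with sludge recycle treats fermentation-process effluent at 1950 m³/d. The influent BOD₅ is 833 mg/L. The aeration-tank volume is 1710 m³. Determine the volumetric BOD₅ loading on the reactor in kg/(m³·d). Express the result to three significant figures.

Applied BOD₅ load per unit volume = Q·S₀/V = (1950 × 833/1000)/1710 = 0.9499 kg BOD₅·m⁻³·d⁻¹.

L_v ≈ 0.950 kg BOD₅/(m³·d)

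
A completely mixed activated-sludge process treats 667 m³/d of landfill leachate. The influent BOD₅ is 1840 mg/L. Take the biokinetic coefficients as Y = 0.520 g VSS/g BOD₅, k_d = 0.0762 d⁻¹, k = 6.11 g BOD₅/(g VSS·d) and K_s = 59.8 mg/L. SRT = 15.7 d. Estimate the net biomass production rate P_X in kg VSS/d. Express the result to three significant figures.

P_X ≈ 290 kg VSS/d

For a completely mixed reactor with recycle the Lawrence–McCarty relation gives S = K_s·(1 + k_d·θ_c) / [θ_c·(Y·k − k_d) − 1] = 59.8 × (1 + 0.0762 × 15.7) / [15.7 × (0.520 × 6.11 − 0.0762) − 1] = 131.3 / 47.69 = 2.754 mg/L.
Observed yield with endogenous decay: Y_obs = Y / (1 + k_d·θ_c) = 0.520 / (1 + 0.0762 × 15.7) = 0.520 / 2.196 = 0.2368 g VSS/g BOD₅.
ΔS = 1840 − 2.75 = 1837 mg/L, so the substrate removal rate is 667 × 1837/1000 = 1225 kg BOD₅/d.
So the net sludge growth is P_X = 0.2368 × 1225 = 290.1 kg VSS/d.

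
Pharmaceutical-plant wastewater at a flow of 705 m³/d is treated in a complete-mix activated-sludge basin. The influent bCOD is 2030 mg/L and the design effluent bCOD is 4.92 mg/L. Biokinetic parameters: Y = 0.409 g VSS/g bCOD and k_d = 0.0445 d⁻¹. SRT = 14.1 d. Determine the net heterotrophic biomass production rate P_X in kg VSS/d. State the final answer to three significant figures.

P_X ≈ 359 kg VSS/d

Y_obs = Y / (1 + k_d θ_c) = 0.409 / (1 + 0.0445 × 14.1) = 0.409 / 1.627 = 0.2513.
Mass of bCOD removed per day: Q(S₀ − S) = 705 × 2025 g/m³ = 1428 kg/d.
Biomass produced: P_X = Y_obs·Q·ΔS = 0.2513 × 1428 ≈ 358.8 kg VSS/d.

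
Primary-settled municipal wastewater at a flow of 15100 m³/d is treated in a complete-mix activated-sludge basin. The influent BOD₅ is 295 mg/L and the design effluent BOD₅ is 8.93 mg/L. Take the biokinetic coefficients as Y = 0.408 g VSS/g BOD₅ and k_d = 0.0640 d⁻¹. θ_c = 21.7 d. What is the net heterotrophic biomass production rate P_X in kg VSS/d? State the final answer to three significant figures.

P_X ≈ 738 kg VSS/d

Observed yield with endogenous decay: Y_obs = Y / (1 + k_d·θ_c) = 0.408 / (1 + 0.0640 × 21.7) = 0.408 / 2.389 = 0.1708 g VSS/g BOD₅.
Q·(S₀ − S) = 15100 × (295 − 8.93) × 10⁻³ = 4320 kg/d removed.
Biomass produced: P_X = Y_obs·Q·ΔS = 0.1708 × 4320 ≈ 737.8 kg VSS/d.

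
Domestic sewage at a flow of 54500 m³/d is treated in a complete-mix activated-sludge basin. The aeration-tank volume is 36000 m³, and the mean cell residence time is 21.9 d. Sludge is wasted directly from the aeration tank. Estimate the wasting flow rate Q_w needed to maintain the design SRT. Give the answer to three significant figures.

Q_w ≈ 1640 m³/d

Wasting from the aeration tank: Q_w = V / θ_c = 36000 / 21.9 = 1644 m³/d.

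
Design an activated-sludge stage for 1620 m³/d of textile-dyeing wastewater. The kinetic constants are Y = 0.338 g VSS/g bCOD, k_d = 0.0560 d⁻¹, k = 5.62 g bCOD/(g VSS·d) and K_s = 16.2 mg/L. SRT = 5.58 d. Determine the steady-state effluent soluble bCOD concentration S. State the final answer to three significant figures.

S ≈ 2.29 mg/L

From the Monod/SRT balance for a CMAS, S = K_s·(1+k_d θ_c)/[θ_c·(Y k − k_d) − 1] = 16.2 × (1 + 0.0560 × 5.58) / [5.58 × (0.338 × 5.62 − 0.0560) − 1] = 21.26 / 9.287 = 2.289 mg/L.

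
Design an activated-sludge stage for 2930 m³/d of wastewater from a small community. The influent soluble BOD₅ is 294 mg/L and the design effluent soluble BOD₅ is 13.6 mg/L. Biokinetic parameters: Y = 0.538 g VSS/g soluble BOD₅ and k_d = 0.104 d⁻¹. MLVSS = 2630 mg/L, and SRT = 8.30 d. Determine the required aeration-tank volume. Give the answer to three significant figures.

V ≈ 749 m³

From the SRT design equation V = Y Q (S₀−S) θ_c / [X (1 + k_d θ_c)] = 0.538 × 2930 × (294 − 13.6) × 8.30 / [2630 × (1 + 0.104 × 8.30)] = 3.67×10^6 / 4900 = 748.7 m³.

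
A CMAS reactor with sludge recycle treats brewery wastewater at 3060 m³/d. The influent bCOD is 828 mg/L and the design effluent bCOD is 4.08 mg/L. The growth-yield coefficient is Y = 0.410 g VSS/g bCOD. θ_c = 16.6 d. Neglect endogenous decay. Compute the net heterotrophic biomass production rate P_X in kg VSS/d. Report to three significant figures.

With endogenous decay neglected, the observed yield equals the true yield: Y_obs = Y = 0.410 g VSS/g bCOD.
Q·(S₀ − S) = 3060 × (828 − 4.08) × 10⁻³ = 2521 kg/d removed.
P_X = Y_obs · Q(S₀ − S) = 0.4100 × 2521 = 1034 kg VSS/d.

P_X ≈ 1030 kg VSS/d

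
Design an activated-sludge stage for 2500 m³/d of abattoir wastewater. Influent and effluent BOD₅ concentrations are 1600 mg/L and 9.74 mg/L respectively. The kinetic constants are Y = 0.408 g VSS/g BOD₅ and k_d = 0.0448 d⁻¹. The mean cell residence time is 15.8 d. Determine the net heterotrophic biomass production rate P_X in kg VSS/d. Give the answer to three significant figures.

P_X ≈ 950 kg VSS/d

Y_obs = Y / (1 + k_d θ_c) = 0.408 / (1 + 0.0448 × 15.8) = 0.408 / 1.708 = 0.2389.
Substrate removed = Q·(S₀ − S) = 2500 m³/d × (1600 − 9.74) g/m³ = 3.98×10^6 g/d = 3976 kg/d.
Net biomass production P_X = Y_obs × Q·(S₀ − S) = 0.2389 × 3976 = 949.8 kg VSS/d.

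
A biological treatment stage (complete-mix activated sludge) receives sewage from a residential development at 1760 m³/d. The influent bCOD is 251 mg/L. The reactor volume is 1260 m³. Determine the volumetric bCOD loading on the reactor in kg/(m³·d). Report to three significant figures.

L_v ≈ 0.351 kg bCOD/(m³·d)

L_v = Q S₀ / V = 1760 × 251 × 10⁻³ / 1260 = 0.3506 kg/(m³·d).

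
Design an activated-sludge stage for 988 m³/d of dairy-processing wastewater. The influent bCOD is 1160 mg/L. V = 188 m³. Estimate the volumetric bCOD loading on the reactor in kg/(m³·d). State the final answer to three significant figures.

Volumetric loading L_v = Q·S₀ / V = 988 × 1160 g/m³ / 188.0 m³ = 6096 g/(m³·d) = 6.096 kg bCOD/(m³·d).

L_v ≈ 6.10 kg bCOD/(m³·d)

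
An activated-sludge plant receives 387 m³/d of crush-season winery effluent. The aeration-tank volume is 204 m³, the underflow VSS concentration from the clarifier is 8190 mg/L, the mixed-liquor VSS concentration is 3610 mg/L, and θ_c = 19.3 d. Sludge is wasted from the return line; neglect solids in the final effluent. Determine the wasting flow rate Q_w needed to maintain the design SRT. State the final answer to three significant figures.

Q_w ≈ 4.66 m³/d

Q_w = (V·X)/(θ_c X_r) = 204.0 × 3610 / (19.3 × 8190) = 4.659 m³/d.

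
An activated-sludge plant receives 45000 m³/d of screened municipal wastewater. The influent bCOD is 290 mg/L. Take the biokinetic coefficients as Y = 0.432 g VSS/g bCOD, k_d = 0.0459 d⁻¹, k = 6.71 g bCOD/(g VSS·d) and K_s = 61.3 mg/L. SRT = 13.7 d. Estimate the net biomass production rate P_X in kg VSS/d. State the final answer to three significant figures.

P_X ≈ 3430 kg VSS/d

From the Monod/SRT balance for a CMAS, S = K_s·(1+k_d θ_c)/[θ_c·(Y k − k_d) − 1] = 61.3 × (1 + 0.0459 × 13.7) / [13.7 × (0.432 × 6.71 − 0.0459) − 1] = 99.85 / 38.08 = 2.622 mg/L.
Observed yield with endogenous decay: Y_obs = Y / (1 + k_d·θ_c) = 0.432 / (1 + 0.0459 × 13.7) = 0.432 / 1.629 = 0.2652 g VSS/g bCOD.
Substrate removed = Q·(S₀ − S) = 45000 m³/d × (290 − 2.62) g/m³ = 1.29×10^7 g/d = 12932 kg/d.
Biomass produced: P_X = Y_obs·Q·ΔS = 0.2652 × 12932 ≈ 3430 kg VSS/d.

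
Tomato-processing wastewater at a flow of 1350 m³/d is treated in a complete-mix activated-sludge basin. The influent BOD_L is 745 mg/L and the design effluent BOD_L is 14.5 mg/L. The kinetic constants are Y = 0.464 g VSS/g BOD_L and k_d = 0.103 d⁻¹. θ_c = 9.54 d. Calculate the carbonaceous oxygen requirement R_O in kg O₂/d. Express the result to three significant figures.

R_O ≈ 658 kg O₂/d

Correct the yield for decay: Y_obs = Y/(1 + k_d θ_c) = 0.464 / (1 + 0.103 × 9.54) = 0.464 / 1.983 = 0.2340.
Mass of BOD_L removed per day: Q(S₀ − S) = 1350 × 730.5 g/m³ = 986.2 kg/d.
Biomass synthesised: P_X = Y_obs × 986.2 = 230.8 kg VSS/d.
R_O = Q·(S₀ − S) − 1.42·P_X = 986.2 − 1.42 × 230.8 = 658.4 kg O₂/d.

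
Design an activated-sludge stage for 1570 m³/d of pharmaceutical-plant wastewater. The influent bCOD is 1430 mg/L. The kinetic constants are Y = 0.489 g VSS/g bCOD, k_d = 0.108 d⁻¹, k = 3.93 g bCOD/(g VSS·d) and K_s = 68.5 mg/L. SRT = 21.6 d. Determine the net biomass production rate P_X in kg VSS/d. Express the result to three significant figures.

P_X ≈ 328 kg VSS/d

From the Monod/SRT balance for a CMAS, S = K_s·(1+k_d θ_c)/[θ_c·(Y k − k_d) − 1] = 68.5 × (1 + 0.108 × 21.6) / [21.6 × (0.489 × 3.93 − 0.108) − 1] = 228.3 / 38.18 = 5.980 mg/L.
Observed yield with endogenous decay: Y_obs = Y / (1 + k_d·θ_c) = 0.489 / (1 + 0.108 × 21.6) = 0.489 / 3.333 = 0.1467 g VSS/g bCOD.
Substrate removed = Q·(S₀ − S) = 1570 m³/d × (1430 − 5.98) g/m³ = 2.24×10^6 g/d = 2236 kg/d.
Net biomass production P_X = Y_obs × Q·(S₀ − S) = 0.1467 × 2236 = 328.0 kg VSS/d.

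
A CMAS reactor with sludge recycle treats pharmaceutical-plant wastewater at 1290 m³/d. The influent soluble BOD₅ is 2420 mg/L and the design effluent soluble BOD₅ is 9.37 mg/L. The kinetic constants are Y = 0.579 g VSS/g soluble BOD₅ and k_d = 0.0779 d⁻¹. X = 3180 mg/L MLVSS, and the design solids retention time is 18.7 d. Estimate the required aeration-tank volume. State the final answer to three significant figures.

V ≈ 4310 m³

Rearranging the biomass balance for a CMAS with decay, V = Y·Q·ΔS·θ_c / [X·(1+k_d θ_c)] = 0.579 × 1290 × (2420 − 9.37) × 18.7 / [3180 × (1 + 0.0779 × 18.7)] = 3.37×10^7 / 7812 = 4310 m³.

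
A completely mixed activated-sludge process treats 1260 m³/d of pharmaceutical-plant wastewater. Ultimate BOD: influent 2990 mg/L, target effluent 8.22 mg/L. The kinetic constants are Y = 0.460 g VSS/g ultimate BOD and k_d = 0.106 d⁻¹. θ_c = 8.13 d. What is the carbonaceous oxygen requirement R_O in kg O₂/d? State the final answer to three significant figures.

Observed yield with endogenous decay: Y_obs = Y / (1 + k_d·θ_c) = 0.460 / (1 + 0.106 × 8.13) = 0.460 / 1.862 = 0.2471 g VSS/g ultimate BOD.
ΔS = 2990 − 8.22 = 2982 mg/L, so the substrate removal rate is 1260 × 2982/1000 = 3757 kg ultimate BOD/d.
Biomass synthesised: P_X = Y_obs × 3757 = 928.3 kg VSS/d.
R_O = Q·ΔS − 1.42 P_X = 3757 − 1318 = 2439 kg O₂/d.

R_O ≈ 2440 kg O₂/d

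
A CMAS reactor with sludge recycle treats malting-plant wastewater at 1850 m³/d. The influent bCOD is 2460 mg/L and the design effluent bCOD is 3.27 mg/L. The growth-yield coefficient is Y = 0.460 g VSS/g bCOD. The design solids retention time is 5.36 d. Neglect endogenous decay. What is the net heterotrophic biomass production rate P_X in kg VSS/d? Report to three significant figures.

With endogenous decay neglected, the observed yield equals the true yield: Y_obs = Y = 0.460 g VSS/g bCOD.
Mass of bCOD removed per day: Q(S₀ − S) = 1850 × 2457 g/m³ = 4545 kg/d.
So the net sludge growth is P_X = 0.4600 × 4545 = 2091 kg VSS/d.

P_X ≈ 2090 kg VSS/d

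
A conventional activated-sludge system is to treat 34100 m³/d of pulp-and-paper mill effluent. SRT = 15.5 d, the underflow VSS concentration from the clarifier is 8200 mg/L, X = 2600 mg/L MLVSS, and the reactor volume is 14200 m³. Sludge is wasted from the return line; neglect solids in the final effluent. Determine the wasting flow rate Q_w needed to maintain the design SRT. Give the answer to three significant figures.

Q_w ≈ 290 m³/d

Q_w = (V·X)/(θ_c X_r) = 14200 × 2600 / (15.5 × 8200) = 290.5 m³/d.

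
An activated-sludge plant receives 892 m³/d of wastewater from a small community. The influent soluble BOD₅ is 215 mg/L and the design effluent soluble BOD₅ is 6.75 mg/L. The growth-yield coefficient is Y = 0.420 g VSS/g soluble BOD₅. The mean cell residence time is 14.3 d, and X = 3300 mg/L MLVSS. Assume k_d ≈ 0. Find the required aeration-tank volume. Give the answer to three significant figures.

With k_d = 0 the design equation reduces to V = Y Q (S₀−S) θ_c / X = 0.420 × 892 × (215 − 6.75) × 14.3 / 3300 = 338.1 m³.

V ≈ 338 m³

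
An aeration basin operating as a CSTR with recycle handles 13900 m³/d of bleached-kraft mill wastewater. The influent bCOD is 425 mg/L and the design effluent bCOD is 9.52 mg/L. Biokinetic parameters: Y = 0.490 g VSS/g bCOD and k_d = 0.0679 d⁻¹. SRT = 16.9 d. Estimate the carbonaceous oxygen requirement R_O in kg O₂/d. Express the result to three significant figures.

Y_obs = Y / (1 + k_d θ_c) = 0.490 / (1 + 0.0679 × 16.9) = 0.490 / 2.148 = 0.2282.
ΔS = 425 − 9.52 = 415.5 mg/L, so the substrate removal rate is 13900 × 415.5/1000 = 5775 kg bCOD/d.
P_X = Y_obs·Q·(S₀ − S) = 0.2282 × 5775 = 1318 kg VSS/d.
R_O = Q·ΔS − 1.42 P_X = 5775 − 1871 = 3904 kg O₂/d.

R_O ≈ 3900 kg O₂/d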